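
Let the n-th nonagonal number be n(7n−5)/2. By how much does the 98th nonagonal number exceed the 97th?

680

Consecutive nonagonal numbers differ by 7n − 6: here 7·98 − 6 = 680.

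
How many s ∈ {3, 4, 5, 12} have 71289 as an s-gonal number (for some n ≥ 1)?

s = 3: P(3, 377) = 71253 and P(3, 378) = 71631; 71289 is not s-gonal.
s = 4: P(4, 267) = 71289. ✓
s = 5: P(5, 218) = 71177 and P(5, 219) = 71832; 71289 is not s-gonal.
s = 12: P(12, 119) = 70329 and P(12, 120) = 71520; 71289 is not s-gonal.
Hits: s ∈ {4} → 1.

1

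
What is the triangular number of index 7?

7·8/2 = 56/2 = 28.

28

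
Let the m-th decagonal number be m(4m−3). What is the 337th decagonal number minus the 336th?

2689

Consecutive decagonal numbers differ by 8n − 7: here 8·337 − 7 = 2689.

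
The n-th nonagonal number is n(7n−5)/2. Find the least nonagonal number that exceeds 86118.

86979

Solve n(7n−5)/2 > 86118 for integer n.
The largest n with value ≤ 86118 is 157 (since 85879 ≤ 86118 < 86979), so the first above is n = 158, value 86979.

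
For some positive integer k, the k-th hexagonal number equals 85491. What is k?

Set n(2n−1) = 85491, giving 2n² − n − 85491 = 0.
The discriminant is 1 + 8·85491 = 683929, and √683929 = 827.
So n = (1 + 827) / 4 = 828/4 = 207.

207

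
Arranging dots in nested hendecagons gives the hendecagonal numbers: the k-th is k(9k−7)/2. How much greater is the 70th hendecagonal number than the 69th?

622

Consecutive hendecagonal numbers differ by 9n − 8: here 9·70 − 8 = 622.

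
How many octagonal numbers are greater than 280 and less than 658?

5

The n-th octagonal number is n(3n−2).
Smallest index with value > 280: n = 11 (giving 341).
Largest index with value < 658: n = 15 (giving 645).
Indices 11 through 15: 5 terms.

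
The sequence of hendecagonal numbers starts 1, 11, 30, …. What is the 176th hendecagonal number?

176·(9·176 − 7)/2 = 176·1577/2 = 138776.

138776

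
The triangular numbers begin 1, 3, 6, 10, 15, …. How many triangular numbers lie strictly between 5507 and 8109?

22

The n-th triangular number is n(n+1)/2.
Smallest index with value > 5507: n = 105 (giving 5565).
Largest index with value < 8109: n = 126 (giving 8001).
Indices 105 through 126: 22 terms.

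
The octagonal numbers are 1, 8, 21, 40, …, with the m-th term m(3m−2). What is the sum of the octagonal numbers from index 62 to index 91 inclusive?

Σ i(3i−2) = 3Σi² − 2Σi over i = 62..91.
Σi = 4186 − 1891 = 2295 and Σi² = 255346 − 77531 = 177815.
3·177815 − 2·2295 = 528855.

528855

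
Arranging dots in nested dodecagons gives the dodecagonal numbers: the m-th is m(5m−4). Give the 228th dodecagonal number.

The 228th dodecagonal number is n(5n−4) with n = 228.
228·(5·228 − 4) = 228·1136 = 259008.

259008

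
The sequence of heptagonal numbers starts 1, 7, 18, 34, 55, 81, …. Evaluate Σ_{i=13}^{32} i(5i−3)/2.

26300

Σ i(5i−3)/2 = (5Σi² − 3Σi) / 2 over i = 13..32.
Σi = 528 − 78 = 450 and Σi² = 11440 − 650 = 10790.
(5·10790 − 3·450) / 2 = 52600/2 = 26300.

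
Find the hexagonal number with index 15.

The 15th hexagonal number is n(2n−1) with n = 15.
15·(2·15 − 1) = 15·29 = 435.

435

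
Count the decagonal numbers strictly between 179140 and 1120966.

The n-th decagonal number is n(4n−3).
Smallest index with value > 179140: n = 213 (giving 180837).
Largest index with value < 1120966: n = 529 (giving 1117777).
Indices 213 through 529: 317 terms.

317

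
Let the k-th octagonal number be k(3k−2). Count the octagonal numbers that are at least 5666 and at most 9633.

The n-th octagonal number is n(3n−2).
Smallest index with value ≥ 5666: n = 44 (giving 5720).
Largest index with value ≤ 9633: n = 57 (giving 9633).
Indices 44 through 57: 14 terms.

14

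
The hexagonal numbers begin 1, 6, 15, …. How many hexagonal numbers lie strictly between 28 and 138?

4

The n-th hexagonal number is n(2n−1).
Smallest index with value > 28: n = 5 (giving 45).
Largest index with value < 138: n = 8 (giving 120).
Indices 5 through 8: 4 terms.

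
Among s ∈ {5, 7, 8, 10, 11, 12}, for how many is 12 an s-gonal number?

2

s = 5: P(5, 3) = 12. ✓
s = 7: P(7, 2) = 7 and P(7, 3) = 18; 12 is not s-gonal.
s = 8: P(8, 2) = 8 and P(8, 3) = 21; 12 is not s-gonal.
s = 10: P(10, 2) = 10 and P(10, 3) = 27; 12 is not s-gonal.
s = 11: P(11, 2) = 11 and P(11, 3) = 30; 12 is not s-gonal.
s = 12: P(12, 2) = 12. ✓
Hits: s ∈ {5, 12} → 2.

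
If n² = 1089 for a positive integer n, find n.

We need n² = 1089, so n = √1089 = 33.

33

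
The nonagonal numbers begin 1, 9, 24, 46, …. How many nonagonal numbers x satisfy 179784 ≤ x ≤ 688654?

The n-th nonagonal number is n(7n−5)/2.
Smallest index with value ≥ 179784: n = 227 (giving 179784).
Largest index with value ≤ 688654: n = 443 (giving 685764).
Indices 227 through 443: 217 terms.

217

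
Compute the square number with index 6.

The 6th square number is n² with n = 6.
6² = 36.

36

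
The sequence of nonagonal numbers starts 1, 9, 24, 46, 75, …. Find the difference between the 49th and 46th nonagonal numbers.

990

49·(7·49 − 5)/2 = 8281 and 46·(7·46 − 5)/2 = 7291.
Difference: 8281 − 7291 = 990.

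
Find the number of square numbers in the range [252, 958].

The n-th square number is n².
Smallest index with value ≥ 252: n = 16 (giving 256).
Largest index with value ≤ 958: n = 30 (giving 900).
Indices 16 through 30: 15 terms.

15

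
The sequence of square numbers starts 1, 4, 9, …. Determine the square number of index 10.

The 10th square number is n² with n = 10.
10² = 100.

100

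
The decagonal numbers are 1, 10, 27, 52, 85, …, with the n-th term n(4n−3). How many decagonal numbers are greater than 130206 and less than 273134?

81

The n-th decagonal number is n(4n−3).
Smallest index with value > 130206: n = 181 (giving 130501).
Largest index with value < 273134: n = 261 (giving 271701).
Indices 181 through 261: 81 terms.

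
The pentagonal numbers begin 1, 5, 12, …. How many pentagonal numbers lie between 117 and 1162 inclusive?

The n-th pentagonal number is n(3n−1)/2.
Smallest index with value ≥ 117: n = 9 (giving 117).
Largest index with value ≤ 1162: n = 28 (giving 1162).
Indices 9 through 28: 20 terms.

20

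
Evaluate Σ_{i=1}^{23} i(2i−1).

8372

Σ i(2i−1) = 2Σi² − Σi over i = 1..23.
Σi = 276 and Σi² = 4324.
2·4324 − 1·276 = 8372.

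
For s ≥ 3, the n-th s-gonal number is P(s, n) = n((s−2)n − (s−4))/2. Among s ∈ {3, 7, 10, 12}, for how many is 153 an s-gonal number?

1

s = 3: P(3, 17) = 153. ✓
s = 7: P(7, 8) = 148 and P(7, 9) = 189; 153 is not s-gonal.
s = 10: P(10, 6) = 126 and P(10, 7) = 175; 153 is not s-gonal.
s = 12: P(12, 5) = 105 and P(12, 6) = 156; 153 is not s-gonal.
Hits: s ∈ {3} → 1.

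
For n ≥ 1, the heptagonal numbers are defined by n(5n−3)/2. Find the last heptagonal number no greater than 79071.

78943

Solve n(5n−3)/2 ≤ 79071 for integer n.
n = 178 gives 78943 ≤ 79071, while n = 179 gives 79834 > 79071; so the answer is 78943.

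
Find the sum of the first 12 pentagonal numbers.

936

Σ i(3i−1)/2 = (3Σi² − Σi) / 2 over i = 1..12.
Σi = 78 and Σi² = 650.
(3·650 − 1·78) / 2 = 1872/2 = 936.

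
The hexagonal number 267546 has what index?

Set n(2n−1) = 267546, giving 2n² − n − 267546 = 0.
The discriminant is 1 + 8·267546 = 2140369, and √2140369 = 1463.
So n = (1 + 1463) / 4 = 1464/4 = 366.
Check: 366·(2·366 − 1) = 267546. ✓

366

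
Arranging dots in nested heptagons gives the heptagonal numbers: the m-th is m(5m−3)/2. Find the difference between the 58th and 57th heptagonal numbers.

Consecutive heptagonal numbers differ by 5n − 4: here 5·58 − 4 = 286.

286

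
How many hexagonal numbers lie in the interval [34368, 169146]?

160

The n-th hexagonal number is n(2n−1).
Smallest index with value ≥ 34368: n = 132 (giving 34716).
Largest index with value ≤ 169146: n = 291 (giving 169071).
Indices 132 through 291: 160 terms.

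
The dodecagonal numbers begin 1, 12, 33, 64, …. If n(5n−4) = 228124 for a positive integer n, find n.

Set n(5n−4) = 228124, giving 5n² − 4n − 228124 = 0.
The discriminant is 16 + 20·228124 = 4562496, and √4562496 = 2136.
So n = (4 + 2136) / 10 = 2140/10 = 214.

214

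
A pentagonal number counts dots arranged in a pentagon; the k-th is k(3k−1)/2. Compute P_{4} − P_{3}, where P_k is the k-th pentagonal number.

Consecutive pentagonal numbers differ by 3n − 2: here 3·4 − 2 = 10.

10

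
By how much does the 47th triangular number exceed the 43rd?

47·48/2 = 1128 and 43·44/2 = 946.
Difference: 1128 − 946 = 182.

182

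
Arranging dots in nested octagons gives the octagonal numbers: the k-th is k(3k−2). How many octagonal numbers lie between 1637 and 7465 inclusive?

27

The n-th octagonal number is n(3n−2).
Smallest index with value ≥ 1637: n = 24 (giving 1680).
Largest index with value ≤ 7465: n = 50 (giving 7400).
Indices 24 through 50: 27 terms.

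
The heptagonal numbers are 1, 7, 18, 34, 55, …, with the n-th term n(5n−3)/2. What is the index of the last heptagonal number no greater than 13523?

73

Solve n(5n−3)/2 ≤ 13523 for integer n.
n = 73 gives 13213 ≤ 13523, while n = 74 gives 13579 > 13523; so the answer is index 73.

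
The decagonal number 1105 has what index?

17

Set n(4n−3) = 1105, giving 4n² − 3n − 1105 = 0.
So n = (3 + 133) / 8 = 136/8 = 17.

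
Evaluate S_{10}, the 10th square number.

The 10th square number is n² with n = 10.
10² = 100.

100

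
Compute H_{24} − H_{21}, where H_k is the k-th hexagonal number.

24·(2·24 − 1) = 1128 and 21·(2·21 − 1) = 861.
Difference: 1128 − 861 = 267.

267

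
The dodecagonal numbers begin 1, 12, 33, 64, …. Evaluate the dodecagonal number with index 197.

193257

197·(5·197 − 4) = 197·981 = 193257.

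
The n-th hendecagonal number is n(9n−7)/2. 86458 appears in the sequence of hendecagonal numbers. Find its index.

139

Set n(9n−7)/2 = 86458, giving 9n² − 7n − 172916 = 0.
The discriminant is 49 + 72·86458 = 6225025, and √6225025 = 2495.
So n = (7 + 2495) / 18 = 2502/18 = 139.
Check: 139·(9·139 − 7)/2 = 86458. ✓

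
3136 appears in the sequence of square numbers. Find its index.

56

We need n² = 3136, so n = √3136 = 56.
Check: 56² = 3136. ✓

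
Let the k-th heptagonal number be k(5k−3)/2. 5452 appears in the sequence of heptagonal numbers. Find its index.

47

Set n(5n−3)/2 = 5452, giving 5n² − 3n − 10904 = 0.
The discriminant is 9 + 40·5452 = 218089, and √218089 = 467.
So n = (3 + 467) / 10 = 470/10 = 47.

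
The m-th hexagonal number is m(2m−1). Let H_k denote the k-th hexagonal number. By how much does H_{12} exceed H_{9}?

12·(2·12 − 1) = 276 and 9·(2·9 − 1) = 153.
Difference: 276 − 153 = 123.

123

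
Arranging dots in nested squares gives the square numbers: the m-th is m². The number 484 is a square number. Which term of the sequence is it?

We need n² = 484, so n = √484 = 22.

22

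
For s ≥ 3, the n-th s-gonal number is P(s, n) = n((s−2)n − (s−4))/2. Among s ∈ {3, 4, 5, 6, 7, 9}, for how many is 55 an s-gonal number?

2

s = 3: P(3, 10) = 55. ✓
s = 4: P(4, 7) = 49 and P(4, 8) = 64; 55 is not s-gonal.
s = 5: P(5, 6) = 51 and P(5, 7) = 70; 55 is not s-gonal.
s = 6: P(6, 5) = 45 and P(6, 6) = 66; 55 is not s-gonal.
s = 7: P(7, 5) = 55. ✓
s = 9: P(9, 4) = 46 and P(9, 5) = 75; 55 is not s-gonal.
Hits: s ∈ {3, 7} → 2.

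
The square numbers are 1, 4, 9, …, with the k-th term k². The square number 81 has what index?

9

We need n² = 81, so n = √81 = 9.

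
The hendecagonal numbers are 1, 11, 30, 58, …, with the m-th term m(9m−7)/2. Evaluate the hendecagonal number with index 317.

The 317th hendecagonal number is n(9n−7)/2 with n = 317.
317·(9·317 − 7)/2 = 317·2846/2 = 317·1423 = 451091.

451091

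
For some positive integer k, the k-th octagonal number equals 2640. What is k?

30

Set n(3n−2) = 2640, giving 3n² − 2n − 2640 = 0.
The discriminant is 4 + 12·2640 = 31684, and √31684 = 178.
So n = (2 + 178) / 6 = 180/6 = 30.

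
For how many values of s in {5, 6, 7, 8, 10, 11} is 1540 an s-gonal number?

2

s = 5: P(5, 32) = 1520 and P(5, 33) = 1617; 1540 is not s-gonal.
s = 6: P(6, 28) = 1540. ✓
s = 7: P(7, 25) = 1525 and P(7, 26) = 1651; 1540 is not s-gonal.
s = 8: P(8, 22) = 1408 and P(8, 23) = 1541; 1540 is not s-gonal.
s = 10: P(10, 20) = 1540. ✓
s = 11: P(11, 18) = 1395 and P(11, 19) = 1558; 1540 is not s-gonal.
Hits: s ∈ {6, 10} → 2.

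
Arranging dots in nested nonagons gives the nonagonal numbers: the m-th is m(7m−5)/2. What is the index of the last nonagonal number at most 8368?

49

Solve n(7n−5)/2 ≤ 8368 for integer n.
n = 49 gives 8281 ≤ 8368, while n = 50 gives 8625 > 8368; so the answer is index 49.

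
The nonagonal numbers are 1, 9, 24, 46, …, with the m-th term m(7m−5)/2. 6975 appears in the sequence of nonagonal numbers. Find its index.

45

Set n(7n−5)/2 = 6975, giving 7n² − 5n − 13950 = 0.
The discriminant is 25 + 56·6975 = 390625, and √390625 = 625.
So n = (5 + 625) / 14 = 630/14 = 45.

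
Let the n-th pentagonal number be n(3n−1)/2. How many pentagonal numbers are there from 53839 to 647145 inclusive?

468

The n-th pentagonal number is n(3n−1)/2.
Smallest index with value ≥ 53839: n = 190 (giving 54055).
Largest index with value ≤ 647145: n = 657 (giving 647145).
Indices 190 through 657: 468 terms.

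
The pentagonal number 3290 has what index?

Set n(3n−1)/2 = 3290, giving 3n² − n − 6580 = 0.
The discriminant is 1 + 24·3290 = 78961, and √78961 = 281.
So n = (1 + 281) / 6 = 282/6 = 47.

47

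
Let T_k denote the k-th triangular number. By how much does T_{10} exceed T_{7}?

27

10·11/2 = 55 and 7·8/2 = 28.
Difference: 55 − 28 = 27.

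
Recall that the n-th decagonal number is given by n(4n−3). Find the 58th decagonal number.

13282

58·(4·58 − 3) = 58·229 = 13282.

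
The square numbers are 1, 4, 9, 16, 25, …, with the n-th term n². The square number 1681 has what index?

41

We need n² = 1681, so n = √1681 = 41.
Check: 41² = 1681. ✓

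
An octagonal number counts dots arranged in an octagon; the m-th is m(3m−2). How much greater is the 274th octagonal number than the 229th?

274·(3·274 − 2) = 224680 and 229·(3·229 − 2) = 156865.
Difference: 224680 − 156865 = 67815.

67815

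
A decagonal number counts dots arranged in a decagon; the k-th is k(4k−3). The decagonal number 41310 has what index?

Set n(4n−3) = 41310, giving 4n² − 3n − 41310 = 0.
The discriminant is 9 + 16·41310 = 660969, and √660969 = 813.
So n = (3 + 813) / 8 = 816/8 = 102.

102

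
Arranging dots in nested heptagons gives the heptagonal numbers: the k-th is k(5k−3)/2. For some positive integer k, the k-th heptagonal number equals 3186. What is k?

Set n(5n−3)/2 = 3186, giving 5n² − 3n − 6372 = 0.
The discriminant is 9 + 40·3186 = 127449, and √127449 = 357.
So n = (3 + 357) / 10 = 360/10 = 36.

36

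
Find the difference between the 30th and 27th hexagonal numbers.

30·(2·30 − 1) = 1770 and 27·(2·27 − 1) = 1431.
Difference: 1770 − 1431 = 339.

339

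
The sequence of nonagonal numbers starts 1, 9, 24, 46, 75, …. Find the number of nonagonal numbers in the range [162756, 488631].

The n-th nonagonal number is n(7n−5)/2.
Smallest index with value ≥ 162756: n = 216 (giving 162756).
Largest index with value ≤ 488631: n = 374 (giving 488631).
Indices 216 through 374: 159 terms.

159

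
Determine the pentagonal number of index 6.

51

The 6th pentagonal number is n(3n−1)/2 with n = 6.
6·(3·6 − 1)/2 = 6·17/2 = 51.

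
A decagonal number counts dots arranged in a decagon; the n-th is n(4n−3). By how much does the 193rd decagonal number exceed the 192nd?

1537

Consecutive decagonal numbers differ by 8n − 7: here 8·193 − 7 = 1537.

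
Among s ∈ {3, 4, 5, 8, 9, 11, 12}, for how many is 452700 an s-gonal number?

s = 3: P(3, 951) = 452676 and P(3, 952) = 453628; 452700 is not s-gonal.
s = 4: P(4, 672) = 451584 and P(4, 673) = 452929; 452700 is not s-gonal.
s = 5: P(5, 549) = 451827 and P(5, 550) = 453475; 452700 is not s-gonal.
s = 8: P(8, 388) = 450856 and P(8, 389) = 453185; 452700 is not s-gonal.
s = 9: P(9, 360) = 452700. ✓
s = 11: P(11, 317) = 451091 and P(11, 318) = 453945; 452700 is not s-gonal.
s = 12: P(12, 301) = 451801 and P(12, 302) = 454812; 452700 is not s-gonal.
Hits: s ∈ {9} → 1.

1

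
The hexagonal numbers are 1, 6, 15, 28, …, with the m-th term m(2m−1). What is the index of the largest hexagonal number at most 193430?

311

Solve n(2n−1) ≤ 193430 for integer n.
n = 311 gives 193131 ≤ 193430, while n = 312 gives 194376 > 193430; so the answer is index 311.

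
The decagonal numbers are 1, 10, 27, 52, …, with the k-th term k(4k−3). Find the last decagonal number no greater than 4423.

Solve n(4n−3) ≤ 4423 for integer n.
n = 33 gives 4257 ≤ 4423, while n = 34 gives 4522 > 4423; so the answer is 4257.

4257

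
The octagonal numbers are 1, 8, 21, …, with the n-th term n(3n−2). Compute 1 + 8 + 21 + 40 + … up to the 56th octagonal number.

177156

Σ i(3i−2) = 3Σi² − 2Σi over i = 1..56.
Σi = 1596 and Σi² = 60116.
3·60116 − 2·1596 = 177156.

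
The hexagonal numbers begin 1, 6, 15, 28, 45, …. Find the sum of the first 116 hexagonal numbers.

1047306

Σ i(2i−1) = 2Σi² − Σi over i = 1..116.
Σi = 6786 and Σi² = 527046.
2·527046 − 1·6786 = 1047306.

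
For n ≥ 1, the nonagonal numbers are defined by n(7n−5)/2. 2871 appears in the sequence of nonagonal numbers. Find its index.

Set n(7n−5)/2 = 2871, giving 7n² − 5n − 5742 = 0.
The discriminant is 25 + 56·2871 = 160801, and √160801 = 401.
So n = (5 + 401) / 14 = 406/14 = 29.
Check: 29·(7·29 − 5)/2 = 2871. ✓

29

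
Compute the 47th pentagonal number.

The 47th pentagonal number is n(3n−1)/2 with n = 47.
47·(3·47 − 1)/2 = 47·140/2 = 47·70 = 3290.

3290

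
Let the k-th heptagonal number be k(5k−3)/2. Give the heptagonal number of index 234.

136539

234·(5·234 − 3)/2 = 234·1167/2 = 136539.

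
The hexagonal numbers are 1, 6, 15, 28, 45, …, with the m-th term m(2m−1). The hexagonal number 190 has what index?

10

Set n(2n−1) = 190, giving 2n² − n − 190 = 0.
The discriminant is 1 + 8·190 = 1521, and √1521 = 39.
So n = (1 + 39) / 4 = 40/4 = 10.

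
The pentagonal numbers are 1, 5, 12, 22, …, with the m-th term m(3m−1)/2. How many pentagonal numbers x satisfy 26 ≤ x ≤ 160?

The n-th pentagonal number is n(3n−1)/2.
Smallest index with value ≥ 26: n = 5 (giving 35).
Largest index with value ≤ 160: n = 10 (giving 145).
Indices 5 through 10: 6 terms.

6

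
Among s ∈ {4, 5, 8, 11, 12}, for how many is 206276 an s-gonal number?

s = 4: P(4, 454) = 206116 and P(4, 455) = 207025; 206276 is not s-gonal.
s = 5: P(5, 371) = 206276. ✓
s = 8: P(8, 262) = 205408 and P(8, 263) = 206981; 206276 is not s-gonal.
s = 11: P(11, 214) = 205333 and P(11, 215) = 207260; 206276 is not s-gonal.
s = 12: P(12, 203) = 205233 and P(12, 204) = 207264; 206276 is not s-gonal.
Hits: s ∈ {5} → 1.

1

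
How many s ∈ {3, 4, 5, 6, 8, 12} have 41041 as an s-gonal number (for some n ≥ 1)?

2

s = 3: P(3, 286) = 41041. ✓
s = 4: P(4, 202) = 40804 and P(4, 203) = 41209; 41041 is not s-gonal.
s = 5: P(5, 165) = 40755 and P(5, 166) = 41251; 41041 is not s-gonal.
s = 6: P(6, 143) = 40755 and P(6, 144) = 41328; 41041 is not s-gonal.
s = 8: P(8, 117) = 40833 and P(8, 118) = 41536; 41041 is not s-gonal.
s = 12: P(12, 91) = 41041. ✓
Hits: s ∈ {3, 12} → 2.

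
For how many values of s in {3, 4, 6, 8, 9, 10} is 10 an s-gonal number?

s = 3: P(3, 4) = 10. ✓
s = 4: P(4, 3) = 9 and P(4, 4) = 16; 10 is not s-gonal.
s = 6: P(6, 2) = 6 and P(6, 3) = 15; 10 is not s-gonal.
s = 8: P(8, 2) = 8 and P(8, 3) = 21; 10 is not s-gonal.
s = 9: P(9, 2) = 9 and P(9, 3) = 24; 10 is not s-gonal.
s = 10: P(10, 2) = 10. ✓
Hits: s ∈ {3, 10} → 2.

2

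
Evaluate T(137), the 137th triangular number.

The 137th triangular number is n(n+1)/2 with n = 137.
137·138/2 = 18906/2 = 9453.

9453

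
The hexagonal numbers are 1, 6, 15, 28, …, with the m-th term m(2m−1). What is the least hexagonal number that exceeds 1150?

1225

Solve n(2n−1) > 1150 for integer n.
The largest n with value ≤ 1150 is 24 (since 1128 ≤ 1150 < 1225), so the first above is n = 25, value 1225.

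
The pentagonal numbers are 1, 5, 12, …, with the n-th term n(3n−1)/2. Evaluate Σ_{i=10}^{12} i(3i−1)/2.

531

Σ i(3i−1)/2 = (3Σi² − Σi) / 2 over i = 10..12.
Σi = 78 − 45 = 33 and Σi² = 650 − 285 = 365.
(3·365 − 1·33) / 2 = 1062/2 = 531.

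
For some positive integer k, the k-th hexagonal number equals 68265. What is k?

Set n(2n−1) = 68265, giving 2n² − n − 68265 = 0.
So n = (1 + 739) / 4 = 740/4 = 185.

185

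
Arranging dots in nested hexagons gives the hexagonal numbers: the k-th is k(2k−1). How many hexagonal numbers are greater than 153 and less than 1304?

The n-th hexagonal number is n(2n−1).
Smallest index with value > 153: n = 10 (giving 190).
Largest index with value < 1304: n = 25 (giving 1225).
Indices 10 through 25: 16 terms.

16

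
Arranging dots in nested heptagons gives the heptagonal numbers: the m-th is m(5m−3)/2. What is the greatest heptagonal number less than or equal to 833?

Solve n(5n−3)/2 ≤ 833 for integer n.
n = 18 gives 783 ≤ 833, while n = 19 gives 874 > 833; so the answer is 783.

783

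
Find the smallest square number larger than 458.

Solve n² > 458 for integer n.
The largest n with value ≤ 458 is 21 (since 441 ≤ 458 < 484), so the first above is n = 22, value 484.

484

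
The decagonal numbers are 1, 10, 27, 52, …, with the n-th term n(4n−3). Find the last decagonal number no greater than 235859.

Solve n(4n−3) ≤ 235859 for integer n.
n = 243 gives 235467 ≤ 235859, while n = 244 gives 237412 > 235859; so the answer is 235467.

235467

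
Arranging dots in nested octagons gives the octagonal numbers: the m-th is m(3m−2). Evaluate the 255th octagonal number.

255·(3·255 − 2) = 255·763 = 194565.

194565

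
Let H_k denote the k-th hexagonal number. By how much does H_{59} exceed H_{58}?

Consecutive hexagonal numbers differ by 4n − 3: here 4·59 − 3 = 233.

233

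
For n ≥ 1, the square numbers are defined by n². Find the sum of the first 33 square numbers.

Σ_{i=1}^{33} i² = 33·34·67/6 = 12529.

12529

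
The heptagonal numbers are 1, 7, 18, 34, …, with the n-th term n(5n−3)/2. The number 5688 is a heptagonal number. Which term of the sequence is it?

Set n(5n−3)/2 = 5688, giving 5n² − 3n − 11376 = 0.
The discriminant is 9 + 40·5688 = 227529, and √227529 = 477.
So n = (3 + 477) / 10 = 480/10 = 48.
Check: 48·(5·48 − 3)/2 = 5688. ✓

48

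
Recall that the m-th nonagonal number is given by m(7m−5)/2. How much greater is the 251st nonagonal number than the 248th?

251·(7·251 − 5)/2 = 219876 and 248·(7·248 − 5)/2 = 214644.
Difference: 219876 − 214644 = 5232.

5232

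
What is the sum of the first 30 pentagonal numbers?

13950

Σ i(3i−1)/2 = (3Σi² − Σi) / 2 over i = 1..30.
Σi = 465 and Σi² = 9455.
(3·9455 − 1·465) / 2 = 27900/2 = 13950.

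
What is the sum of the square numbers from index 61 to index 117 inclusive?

466925

Σ_{i=61}^{117} i² = 540735 − 73810 = 466925.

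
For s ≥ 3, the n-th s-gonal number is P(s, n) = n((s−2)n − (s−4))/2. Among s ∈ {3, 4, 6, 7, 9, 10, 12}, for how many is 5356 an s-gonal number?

s = 3: P(3, 103) = 5356. ✓
s = 4: P(4, 73) = 5329 and P(4, 74) = 5476; 5356 is not s-gonal.
s = 6: P(6, 52) = 5356. ✓
s = 7: P(7, 46) = 5221 and P(7, 47) = 5452; 5356 is not s-gonal.
s = 9: P(9, 39) = 5226 and P(9, 40) = 5500; 5356 is not s-gonal.
s = 10: P(10, 36) = 5076 and P(10, 37) = 5365; 5356 is not s-gonal.
s = 12: P(12, 33) = 5313 and P(12, 34) = 5644; 5356 is not s-gonal.
Hits: s ∈ {3, 6} → 2.

2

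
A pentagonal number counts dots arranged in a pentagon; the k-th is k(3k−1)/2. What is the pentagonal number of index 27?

1080

27·(3·27 − 1)/2 = 27·80/2 = 27·40 = 1080.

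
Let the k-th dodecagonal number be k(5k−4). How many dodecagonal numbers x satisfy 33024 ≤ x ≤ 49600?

The n-th dodecagonal number is n(5n−4).
Smallest index with value ≥ 33024: n = 82 (giving 33292).
Largest index with value ≤ 49600: n = 100 (giving 49600).
Indices 82 through 100: 19 terms.

19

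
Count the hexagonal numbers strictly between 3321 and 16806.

50

The n-th hexagonal number is n(2n−1).
Smallest index with value > 3321: n = 42 (giving 3486).
Largest index with value < 16806: n = 91 (giving 16471).
Indices 42 through 91: 50 terms.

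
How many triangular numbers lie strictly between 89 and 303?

The n-th triangular number is n(n+1)/2.
Smallest index with value > 89: n = 13 (giving 91).
Largest index with value < 303: n = 24 (giving 300).
Indices 13 through 24: 12 terms.

12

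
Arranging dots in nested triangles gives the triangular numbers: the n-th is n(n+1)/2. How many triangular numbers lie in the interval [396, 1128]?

The n-th triangular number is n(n+1)/2.
Smallest index with value ≥ 396: n = 28 (giving 406).
Largest index with value ≤ 1128: n = 47 (giving 1128).
Indices 28 through 47: 20 terms.

20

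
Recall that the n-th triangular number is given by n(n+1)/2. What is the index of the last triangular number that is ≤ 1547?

Solve n(n+1)/2 ≤ 1547 for integer n.
n = 55 gives 1540 ≤ 1547, while n = 56 gives 1596 > 1547; so the answer is index 55.

55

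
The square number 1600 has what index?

40

We need n² = 1600, so n = √1600 = 40.
Check: 40² = 1600. ✓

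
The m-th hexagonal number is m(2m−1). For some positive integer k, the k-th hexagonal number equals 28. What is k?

4

Set n(2n−1) = 28, giving 2n² − n − 28 = 0.
The discriminant is 1 + 8·28 = 225, and √225 = 15.
So n = (1 + 15) / 4 = 16/4 = 4.
Check: 4·(2·4 − 1) = 28. ✓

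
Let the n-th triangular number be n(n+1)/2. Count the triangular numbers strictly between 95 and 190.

The n-th triangular number is n(n+1)/2.
Smallest index with value > 95: n = 14 (giving 105).
Largest index with value < 190: n = 18 (giving 171).
Indices 14 through 18: 5 terms.

5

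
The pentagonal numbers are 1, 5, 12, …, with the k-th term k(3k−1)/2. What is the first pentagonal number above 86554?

Solve n(3n−1)/2 > 86554 for integer n.
The largest n with value ≤ 86554 is 240 (since 86280 ≤ 86554 < 87001), so the first above is n = 241, value 87001.

87001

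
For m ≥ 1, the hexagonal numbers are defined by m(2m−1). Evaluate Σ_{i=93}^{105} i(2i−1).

Σ i(2i−1) = 2Σi² − Σi over i = 93..105.
Σi = 5565 − 4278 = 1287 and Σi² = 391405 − 263810 = 127595.
2·127595 − 1·1287 = 253903.

253903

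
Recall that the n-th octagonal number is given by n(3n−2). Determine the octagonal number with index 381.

The 381st octagonal number is n(3n−2) with n = 381.
381·(3·381 − 2) = 381·1141 = 434721.

434721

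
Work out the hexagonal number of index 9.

153

The 9th hexagonal number is n(2n−1) with n = 9.
9·(2·9 − 1) = 9·17 = 153.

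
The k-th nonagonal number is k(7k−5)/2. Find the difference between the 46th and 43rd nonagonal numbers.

927

46·(7·46 − 5)/2 = 7291 and 43·(7·43 − 5)/2 = 6364.
Difference: 7291 − 6364 = 927.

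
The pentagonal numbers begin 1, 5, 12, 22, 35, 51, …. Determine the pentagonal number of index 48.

48·(3·48 − 1)/2 = 48·143/2 = 3432.

3432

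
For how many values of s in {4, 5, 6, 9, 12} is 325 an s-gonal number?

s = 4: P(4, 18) = 324 and P(4, 19) = 361; 325 is not s-gonal.
s = 5: P(5, 14) = 287 and P(5, 15) = 330; 325 is not s-gonal.
s = 6: P(6, 13) = 325. ✓
s = 9: P(9, 10) = 325. ✓
s = 12: P(12, 8) = 288 and P(12, 9) = 369; 325 is not s-gonal.
Hits: s ∈ {6, 9} → 2.

2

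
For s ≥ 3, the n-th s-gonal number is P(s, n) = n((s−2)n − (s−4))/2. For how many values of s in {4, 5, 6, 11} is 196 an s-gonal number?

s = 4: P(4, 14) = 196. ✓
s = 5: P(5, 11) = 176 and P(5, 12) = 210; 196 is not s-gonal.
s = 6: P(6, 10) = 190 and P(6, 11) = 231; 196 is not s-gonal.
s = 11: P(11, 7) = 196. ✓
Hits: s ∈ {4, 11} → 2.

2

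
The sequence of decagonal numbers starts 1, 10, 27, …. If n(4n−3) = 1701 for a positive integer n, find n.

Set n(4n−3) = 1701, giving 4n² − 3n − 1701 = 0.
So n = (3 + 165) / 8 = 168/8 = 21.

21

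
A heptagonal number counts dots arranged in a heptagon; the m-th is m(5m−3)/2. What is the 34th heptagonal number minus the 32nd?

34·(5·34 − 3)/2 = 2839 and 32·(5·32 − 3)/2 = 2512.
Difference: 2839 − 2512 = 327.

327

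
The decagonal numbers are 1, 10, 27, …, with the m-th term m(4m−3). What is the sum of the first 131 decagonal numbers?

3005926

Σ i(4i−3) = 4Σi² − 3Σi over i = 1..131.
Σi = 8646 and Σi² = 757966.
4·757966 − 3·8646 = 3005926.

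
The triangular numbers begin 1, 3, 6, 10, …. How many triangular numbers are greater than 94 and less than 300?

The n-th triangular number is n(n+1)/2.
Smallest index with value > 94: n = 14 (giving 105).
Largest index with value < 300: n = 23 (giving 276).
Indices 14 through 23: 10 terms.

10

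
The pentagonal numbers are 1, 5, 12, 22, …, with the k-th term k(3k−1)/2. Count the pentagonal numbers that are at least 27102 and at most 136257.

The n-th pentagonal number is n(3n−1)/2.
Smallest index with value ≥ 27102: n = 135 (giving 27270).
Largest index with value ≤ 136257: n = 301 (giving 135751).
Indices 135 through 301: 167 terms.

167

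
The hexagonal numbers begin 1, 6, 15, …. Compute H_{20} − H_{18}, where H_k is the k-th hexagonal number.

20·(2·20 − 1) = 780 and 18·(2·18 − 1) = 630.
Difference: 780 − 630 = 150.

150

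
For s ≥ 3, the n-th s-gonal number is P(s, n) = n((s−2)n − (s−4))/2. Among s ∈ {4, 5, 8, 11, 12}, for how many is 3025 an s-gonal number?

s = 4: P(4, 55) = 3025. ✓
s = 5: P(5, 45) = 3015 and P(5, 46) = 3151; 3025 is not s-gonal.
s = 8: P(8, 32) = 3008 and P(8, 33) = 3201; 3025 is not s-gonal.
s = 11: P(11, 26) = 2951 and P(11, 27) = 3186; 3025 is not s-gonal.
s = 12: P(12, 25) = 3025. ✓
Hits: s ∈ {4, 12} → 2.

2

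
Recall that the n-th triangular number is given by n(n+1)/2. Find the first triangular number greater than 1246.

Solve n(n+1)/2 > 1246 for integer n.
The largest n with value ≤ 1246 is 49 (since 1225 ≤ 1246 < 1275), so the first above is n = 50, value 1275.

1275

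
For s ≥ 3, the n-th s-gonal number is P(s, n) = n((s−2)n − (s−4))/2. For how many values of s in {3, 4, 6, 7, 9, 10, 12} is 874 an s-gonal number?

1

s = 3: P(3, 41) = 861 and P(3, 42) = 903; 874 is not s-gonal.
s = 4: P(4, 29) = 841 and P(4, 30) = 900; 874 is not s-gonal.
s = 6: P(6, 21) = 861 and P(6, 22) = 946; 874 is not s-gonal.
s = 7: P(7, 19) = 874. ✓
s = 9: P(9, 16) = 856 and P(9, 17) = 969; 874 is not s-gonal.
s = 10: P(10, 15) = 855 and P(10, 16) = 976; 874 is not s-gonal.
s = 12: P(12, 13) = 793 and P(12, 14) = 924; 874 is not s-gonal.
Hits: s ∈ {7} → 1.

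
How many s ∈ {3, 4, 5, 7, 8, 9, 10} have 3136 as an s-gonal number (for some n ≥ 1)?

1

s = 3: P(3, 78) = 3081 and P(3, 79) = 3160; 3136 is not s-gonal.
s = 4: P(4, 56) = 3136. ✓
s = 5: P(5, 45) = 3015 and P(5, 46) = 3151; 3136 is not s-gonal.
s = 7: P(7, 35) = 3010 and P(7, 36) = 3186; 3136 is not s-gonal.
s = 8: P(8, 32) = 3008 and P(8, 33) = 3201; 3136 is not s-gonal.
s = 9: P(9, 30) = 3075 and P(9, 31) = 3286; 3136 is not s-gonal.
s = 10: P(10, 28) = 3052 and P(10, 29) = 3277; 3136 is not s-gonal.
Hits: s ∈ {4} → 1.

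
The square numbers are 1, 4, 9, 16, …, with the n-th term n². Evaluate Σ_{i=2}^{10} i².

384

Σ_{i=2}^{10} i² = 385 − 1 = 384.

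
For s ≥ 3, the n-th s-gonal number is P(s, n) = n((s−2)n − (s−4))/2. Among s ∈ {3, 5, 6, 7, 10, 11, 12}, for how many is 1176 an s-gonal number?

1

s = 3: P(3, 48) = 1176. ✓
s = 5: P(5, 28) = 1162 and P(5, 29) = 1247; 1176 is not s-gonal.
s = 6: P(6, 24) = 1128 and P(6, 25) = 1225; 1176 is not s-gonal.
s = 7: P(7, 21) = 1071 and P(7, 22) = 1177; 1176 is not s-gonal.
s = 10: P(10, 17) = 1105 and P(10, 18) = 1242; 1176 is not s-gonal.
s = 11: P(11, 16) = 1096 and P(11, 17) = 1241; 1176 is not s-gonal.
s = 12: P(12, 15) = 1065 and P(12, 16) = 1216; 1176 is not s-gonal.
Hits: s ∈ {3} → 1.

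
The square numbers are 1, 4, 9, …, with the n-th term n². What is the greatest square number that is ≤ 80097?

Solve n² ≤ 80097 for integer n.
n = 283 gives 80089 ≤ 80097, while n = 284 gives 80656 > 80097; so the answer is 80089.

80089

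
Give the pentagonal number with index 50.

The 50th pentagonal number is n(3n−1)/2 with n = 50.
50·(3·50 − 1)/2 = 50·149/2 = 3725.

3725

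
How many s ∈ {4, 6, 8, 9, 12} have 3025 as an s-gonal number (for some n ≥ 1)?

2

s = 4: P(4, 55) = 3025. ✓
s = 6: P(6, 39) = 3003 and P(6, 40) = 3160; 3025 is not s-gonal.
s = 8: P(8, 32) = 3008 and P(8, 33) = 3201; 3025 is not s-gonal.
s = 9: P(9, 29) = 2871 and P(9, 30) = 3075; 3025 is not s-gonal.
s = 12: P(12, 25) = 3025. ✓
Hits: s ∈ {4, 12} → 2.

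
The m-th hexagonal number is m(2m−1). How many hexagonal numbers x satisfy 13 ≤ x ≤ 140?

The n-th hexagonal number is n(2n−1).
Smallest index with value ≥ 13: n = 3 (giving 15).
Largest index with value ≤ 140: n = 8 (giving 120).
Indices 3 through 8: 6 terms.

6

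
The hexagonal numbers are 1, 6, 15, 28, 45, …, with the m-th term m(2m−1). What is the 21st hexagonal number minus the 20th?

Consecutive hexagonal numbers differ by 4n − 3: here 4·21 − 3 = 81.

81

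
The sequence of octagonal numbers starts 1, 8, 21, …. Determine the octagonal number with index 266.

266·(3·266 − 2) = 266·796 = 211736.

211736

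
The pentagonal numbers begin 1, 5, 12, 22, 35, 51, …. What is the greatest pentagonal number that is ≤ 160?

145

Solve n(3n−1)/2 ≤ 160 for integer n.
n = 10 gives 145 ≤ 160, while n = 11 gives 176 > 160; so the answer is 145.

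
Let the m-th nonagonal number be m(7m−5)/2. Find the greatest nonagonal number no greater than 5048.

4959

Solve n(7n−5)/2 ≤ 5048 for integer n.
n = 38 gives 4959 ≤ 5048, while n = 39 gives 5226 > 5048; so the answer is 4959.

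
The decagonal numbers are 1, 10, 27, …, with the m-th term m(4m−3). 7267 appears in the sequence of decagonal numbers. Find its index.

Set n(4n−3) = 7267, giving 4n² − 3n − 7267 = 0.
So n = (3 + 341) / 8 = 344/8 = 43.

43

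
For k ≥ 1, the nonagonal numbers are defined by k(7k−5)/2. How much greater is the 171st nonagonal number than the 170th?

Consecutive nonagonal numbers differ by 7n − 6: here 7·171 − 6 = 1191.

1191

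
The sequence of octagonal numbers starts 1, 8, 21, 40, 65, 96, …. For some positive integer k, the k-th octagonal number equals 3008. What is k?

32

Set n(3n−2) = 3008, giving 3n² − 2n − 3008 = 0.
The discriminant is 4 + 12·3008 = 36100, and √36100 = 190.
So n = (2 + 190) / 6 = 192/6 = 32.
Check: 32·(3·32 − 2) = 3008. ✓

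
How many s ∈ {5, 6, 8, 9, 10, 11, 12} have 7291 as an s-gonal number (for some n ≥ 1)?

1

s = 5: P(5, 69) = 7107 and P(5, 70) = 7315; 7291 is not s-gonal.
s = 6: P(6, 60) = 7140 and P(6, 61) = 7381; 7291 is not s-gonal.
s = 8: P(8, 49) = 7105 and P(8, 50) = 7400; 7291 is not s-gonal.
s = 9: P(9, 46) = 7291. ✓
s = 10: P(10, 43) = 7267 and P(10, 44) = 7612; 7291 is not s-gonal.
s = 11: P(11, 40) = 7060 and P(11, 41) = 7421; 7291 is not s-gonal.
s = 12: P(12, 38) = 7068 and P(12, 39) = 7449; 7291 is not s-gonal.
Hits: s ∈ {9} → 1.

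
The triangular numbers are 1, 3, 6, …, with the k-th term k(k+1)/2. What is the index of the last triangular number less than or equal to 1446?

Solve n(n+1)/2 ≤ 1446 for integer n.
n = 53 gives 1431 ≤ 1446, while n = 54 gives 1485 > 1446; so the answer is index 53.

53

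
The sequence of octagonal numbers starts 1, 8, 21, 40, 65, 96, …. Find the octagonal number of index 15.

645

15·(3·15 − 2) = 15·43 = 645.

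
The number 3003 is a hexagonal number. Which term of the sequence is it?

39

Set n(2n−1) = 3003, giving 2n² − n − 3003 = 0.
The discriminant is 1 + 8·3003 = 24025, and √24025 = 155.
So n = (1 + 155) / 4 = 156/4 = 39.
Check: 39·(2·39 − 1) = 3003. ✓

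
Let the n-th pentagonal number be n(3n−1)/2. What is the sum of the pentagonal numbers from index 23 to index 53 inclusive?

70277

Σ i(3i−1)/2 = (3Σi² − Σi) / 2 over i = 23..53.
Σi = 1431 − 253 = 1178 and Σi² = 51039 − 3795 = 47244.
(3·47244 − 1·1178) / 2 = 140554/2 = 70277.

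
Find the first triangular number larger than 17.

Solve n(n+1)/2 > 17 for integer n.
The largest n with value ≤ 17 is 5 (since 15 ≤ 17 < 21), so the first above is n = 6, value 21.

21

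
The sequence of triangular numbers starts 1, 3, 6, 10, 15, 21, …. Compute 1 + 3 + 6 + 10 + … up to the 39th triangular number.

Σ i(i+1)/2 = (Σi² + Σi) / 2 over i = 1..39.
Σi = 780 and Σi² = 20540.
(1·20540 + 1·780) / 2 = 21320/2 = 10660.

10660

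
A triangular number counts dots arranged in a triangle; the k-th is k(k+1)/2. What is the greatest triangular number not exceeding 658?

Solve n(n+1)/2 ≤ 658 for integer n.
n = 35 gives 630 ≤ 658, while n = 36 gives 666 > 658; so the answer is 630.

630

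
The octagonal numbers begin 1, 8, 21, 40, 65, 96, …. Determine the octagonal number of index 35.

The 35th octagonal number is n(3n−2) with n = 35.
35·(3·35 − 2) = 35·103 = 3605.

3605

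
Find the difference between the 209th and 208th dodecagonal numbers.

Consecutive dodecagonal numbers differ by 10n − 9: here 10·209 − 9 = 2081.

2081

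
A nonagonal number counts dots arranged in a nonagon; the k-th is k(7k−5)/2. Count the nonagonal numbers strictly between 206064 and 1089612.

315

The n-th nonagonal number is n(7n−5)/2.
Smallest index with value > 206064: n = 244 (giving 207766).
Largest index with value < 1089612: n = 558 (giving 1088379).
Indices 244 through 558: 315 terms.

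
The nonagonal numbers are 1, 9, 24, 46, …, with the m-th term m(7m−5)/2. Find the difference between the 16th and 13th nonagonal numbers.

16·(7·16 − 5)/2 = 856 and 13·(7·13 − 5)/2 = 559.
Difference: 856 − 559 = 297.

297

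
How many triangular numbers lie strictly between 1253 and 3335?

The n-th triangular number is n(n+1)/2.
Smallest index with value > 1253: n = 50 (giving 1275).
Largest index with value < 3335: n = 81 (giving 3321).
Indices 50 through 81: 32 terms.

32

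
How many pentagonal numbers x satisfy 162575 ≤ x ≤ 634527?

321

The n-th pentagonal number is n(3n−1)/2.
Smallest index with value ≥ 162575: n = 330 (giving 163185).
Largest index with value ≤ 634527: n = 650 (giving 633425).
Indices 330 through 650: 321 terms.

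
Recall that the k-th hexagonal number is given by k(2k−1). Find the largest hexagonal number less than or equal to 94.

91

Solve n(2n−1) ≤ 94 for integer n.
n = 7 gives 91 ≤ 94, while n = 8 gives 120 > 94; so the answer is 91.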